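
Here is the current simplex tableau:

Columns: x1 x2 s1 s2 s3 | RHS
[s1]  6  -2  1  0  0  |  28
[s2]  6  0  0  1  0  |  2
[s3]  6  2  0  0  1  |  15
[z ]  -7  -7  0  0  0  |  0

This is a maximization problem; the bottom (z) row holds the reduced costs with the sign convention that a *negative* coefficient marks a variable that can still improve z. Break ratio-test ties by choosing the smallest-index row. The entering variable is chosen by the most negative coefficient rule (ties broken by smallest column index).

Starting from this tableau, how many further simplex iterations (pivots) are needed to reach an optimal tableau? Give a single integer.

pivot: x1 in, s2 out → z = 7/3
pivot: x2 in, s3 out → z = 287/6
pivot: s2 in, x1 out → z = 105/2
No improving column remains; optimal.

3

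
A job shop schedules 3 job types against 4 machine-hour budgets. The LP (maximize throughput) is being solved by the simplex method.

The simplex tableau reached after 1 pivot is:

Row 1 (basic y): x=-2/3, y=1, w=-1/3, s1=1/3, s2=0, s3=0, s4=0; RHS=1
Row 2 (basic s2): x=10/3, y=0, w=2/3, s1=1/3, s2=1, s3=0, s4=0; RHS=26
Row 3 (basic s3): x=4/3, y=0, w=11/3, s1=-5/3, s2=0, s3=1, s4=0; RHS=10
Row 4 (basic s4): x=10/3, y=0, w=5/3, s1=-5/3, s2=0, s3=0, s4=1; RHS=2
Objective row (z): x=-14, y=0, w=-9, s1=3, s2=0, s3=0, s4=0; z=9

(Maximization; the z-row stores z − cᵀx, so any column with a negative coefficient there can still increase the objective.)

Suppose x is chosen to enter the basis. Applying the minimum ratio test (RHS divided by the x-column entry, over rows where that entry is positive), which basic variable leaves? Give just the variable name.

Ratios: row 1 (y): entry -2/3 ≤ 0, skip; row 2 (s2): 26/(10/3) = 39/5; row 3 (s3): 10/(4/3) = 15/2; row 4 (s4): 2/(10/3) = 3/5.
Minimum ratio 3/5 is in the s4 row, so s4 leaves.

s4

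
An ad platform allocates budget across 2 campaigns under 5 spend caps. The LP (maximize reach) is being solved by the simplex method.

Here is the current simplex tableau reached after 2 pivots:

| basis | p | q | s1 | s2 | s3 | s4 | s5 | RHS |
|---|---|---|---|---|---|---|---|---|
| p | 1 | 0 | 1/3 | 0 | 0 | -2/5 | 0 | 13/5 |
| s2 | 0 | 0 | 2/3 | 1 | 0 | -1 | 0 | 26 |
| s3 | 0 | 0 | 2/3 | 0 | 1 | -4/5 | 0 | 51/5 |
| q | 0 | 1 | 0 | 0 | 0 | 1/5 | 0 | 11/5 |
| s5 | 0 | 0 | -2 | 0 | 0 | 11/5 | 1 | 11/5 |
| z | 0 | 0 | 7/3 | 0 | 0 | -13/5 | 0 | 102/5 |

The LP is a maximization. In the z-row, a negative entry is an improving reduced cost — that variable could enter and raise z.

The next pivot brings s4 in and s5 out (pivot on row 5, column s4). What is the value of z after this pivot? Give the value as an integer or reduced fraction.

Minimum ratio for s4: (11/5)/(11/5) = 1.
z changes by −(z-row coeff of s4)·ratio = −(-13/5)·1 = 13/5.
New z = 102/5 + (13/5) = 23.

23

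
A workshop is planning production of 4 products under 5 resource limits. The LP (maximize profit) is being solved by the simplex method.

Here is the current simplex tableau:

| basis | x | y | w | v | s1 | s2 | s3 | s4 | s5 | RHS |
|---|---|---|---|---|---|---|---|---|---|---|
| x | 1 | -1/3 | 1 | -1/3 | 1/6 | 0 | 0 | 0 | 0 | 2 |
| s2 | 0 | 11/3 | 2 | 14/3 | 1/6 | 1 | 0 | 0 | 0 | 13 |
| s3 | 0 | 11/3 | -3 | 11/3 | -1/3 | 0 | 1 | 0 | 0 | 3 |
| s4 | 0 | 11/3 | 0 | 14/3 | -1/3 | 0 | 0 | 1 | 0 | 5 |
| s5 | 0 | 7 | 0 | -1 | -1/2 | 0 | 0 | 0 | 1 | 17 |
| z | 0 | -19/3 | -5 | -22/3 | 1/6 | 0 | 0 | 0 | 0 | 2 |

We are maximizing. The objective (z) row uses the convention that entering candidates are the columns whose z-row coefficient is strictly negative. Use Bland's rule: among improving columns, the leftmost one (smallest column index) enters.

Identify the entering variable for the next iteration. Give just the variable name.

Objective-row coefficients: x: 0, y: -19/3, w: -5, v: -22/3, s1: 1/6, s2: 0, s3: 0, s4: 0, s5: 0.
Improving columns: y, w, v. Bland's rule picks the smallest column index → y.

y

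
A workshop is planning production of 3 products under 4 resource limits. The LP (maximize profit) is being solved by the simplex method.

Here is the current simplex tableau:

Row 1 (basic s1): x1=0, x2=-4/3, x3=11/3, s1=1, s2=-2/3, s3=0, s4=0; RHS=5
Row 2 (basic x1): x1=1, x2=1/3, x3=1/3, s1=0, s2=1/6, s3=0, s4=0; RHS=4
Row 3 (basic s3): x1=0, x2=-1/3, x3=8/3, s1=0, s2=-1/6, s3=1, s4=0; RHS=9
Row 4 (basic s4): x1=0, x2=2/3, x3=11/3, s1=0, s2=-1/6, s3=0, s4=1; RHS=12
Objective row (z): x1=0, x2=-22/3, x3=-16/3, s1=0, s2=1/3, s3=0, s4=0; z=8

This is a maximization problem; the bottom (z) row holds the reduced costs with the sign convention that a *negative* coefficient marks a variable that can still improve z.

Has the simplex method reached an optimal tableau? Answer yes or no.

no

Column x2 has objective-row coefficient -22/3, which is negative; an improving pivot exists, so not yet optimal.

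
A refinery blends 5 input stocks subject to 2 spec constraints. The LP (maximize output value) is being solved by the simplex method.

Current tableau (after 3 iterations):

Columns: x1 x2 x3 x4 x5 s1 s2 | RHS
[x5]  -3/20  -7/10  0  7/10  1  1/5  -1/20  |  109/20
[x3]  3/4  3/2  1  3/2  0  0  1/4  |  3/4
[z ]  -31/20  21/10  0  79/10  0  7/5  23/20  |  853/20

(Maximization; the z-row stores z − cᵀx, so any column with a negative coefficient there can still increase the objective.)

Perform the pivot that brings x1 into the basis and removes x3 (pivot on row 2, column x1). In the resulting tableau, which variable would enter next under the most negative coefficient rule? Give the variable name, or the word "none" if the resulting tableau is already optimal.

Pivot element 3/4. New z-row = old z-row − (-31/20)·(row 2/(3/4)).
Updated z-row coefficients: x1: 0, x2: 26/5, x3: 31/15, x4: 11, x5: 0, s1: 7/5, s2: 5/3.
No coefficient is strictly negative; the tableau after this pivot is optimal.

none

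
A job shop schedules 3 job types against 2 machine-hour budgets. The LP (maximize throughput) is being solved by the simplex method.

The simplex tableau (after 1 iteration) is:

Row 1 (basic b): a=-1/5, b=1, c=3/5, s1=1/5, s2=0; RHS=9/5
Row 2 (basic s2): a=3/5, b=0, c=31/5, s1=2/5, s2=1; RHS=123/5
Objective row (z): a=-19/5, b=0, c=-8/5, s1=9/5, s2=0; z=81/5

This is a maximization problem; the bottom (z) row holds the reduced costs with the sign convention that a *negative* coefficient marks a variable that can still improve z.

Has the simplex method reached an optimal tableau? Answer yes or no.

Column a has objective-row coefficient -19/5, which is negative; an improving pivot exists, so not yet optimal.

no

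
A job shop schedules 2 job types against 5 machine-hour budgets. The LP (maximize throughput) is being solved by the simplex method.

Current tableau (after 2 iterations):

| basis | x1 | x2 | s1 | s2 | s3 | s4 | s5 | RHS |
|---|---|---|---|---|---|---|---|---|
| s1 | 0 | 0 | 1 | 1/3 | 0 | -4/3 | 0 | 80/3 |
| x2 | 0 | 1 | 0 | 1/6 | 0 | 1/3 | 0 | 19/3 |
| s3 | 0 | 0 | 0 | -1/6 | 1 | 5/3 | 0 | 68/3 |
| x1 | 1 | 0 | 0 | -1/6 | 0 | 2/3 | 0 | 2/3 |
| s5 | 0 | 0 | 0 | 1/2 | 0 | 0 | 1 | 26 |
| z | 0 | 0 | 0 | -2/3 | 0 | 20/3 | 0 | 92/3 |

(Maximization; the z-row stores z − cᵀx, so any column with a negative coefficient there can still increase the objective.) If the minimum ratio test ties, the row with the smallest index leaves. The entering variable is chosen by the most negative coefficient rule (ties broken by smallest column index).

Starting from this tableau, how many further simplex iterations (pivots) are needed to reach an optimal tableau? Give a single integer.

pivot: s2 in, x2 out → z = 56
No improving column remains; optimal.

1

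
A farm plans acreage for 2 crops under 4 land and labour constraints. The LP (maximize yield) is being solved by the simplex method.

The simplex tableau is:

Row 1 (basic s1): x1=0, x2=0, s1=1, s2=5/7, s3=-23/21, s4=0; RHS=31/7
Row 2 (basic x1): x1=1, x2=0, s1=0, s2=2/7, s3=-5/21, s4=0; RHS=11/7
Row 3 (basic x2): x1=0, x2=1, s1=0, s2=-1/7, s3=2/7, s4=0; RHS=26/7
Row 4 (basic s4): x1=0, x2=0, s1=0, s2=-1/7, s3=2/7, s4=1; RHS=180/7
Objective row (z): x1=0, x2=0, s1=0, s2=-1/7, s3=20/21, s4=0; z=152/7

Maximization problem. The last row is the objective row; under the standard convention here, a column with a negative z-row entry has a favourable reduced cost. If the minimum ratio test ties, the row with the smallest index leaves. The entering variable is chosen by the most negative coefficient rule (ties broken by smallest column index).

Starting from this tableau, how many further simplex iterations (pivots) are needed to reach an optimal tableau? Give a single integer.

1

pivot: s2 in, x1 out → z = 45/2
No improving column remains; optimal.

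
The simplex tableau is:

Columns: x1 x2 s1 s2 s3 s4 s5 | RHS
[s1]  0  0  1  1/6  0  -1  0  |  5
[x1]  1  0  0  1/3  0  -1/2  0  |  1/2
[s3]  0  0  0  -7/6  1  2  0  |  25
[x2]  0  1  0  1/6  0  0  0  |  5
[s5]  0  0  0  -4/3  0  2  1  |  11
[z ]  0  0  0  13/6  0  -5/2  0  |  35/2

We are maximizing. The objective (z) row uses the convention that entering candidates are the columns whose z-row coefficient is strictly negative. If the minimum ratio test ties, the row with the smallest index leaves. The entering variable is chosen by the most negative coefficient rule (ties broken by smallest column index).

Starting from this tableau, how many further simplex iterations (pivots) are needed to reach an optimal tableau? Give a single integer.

1

pivot: s4 in, s5 out → z = 125/4
No improving column remains; optimal.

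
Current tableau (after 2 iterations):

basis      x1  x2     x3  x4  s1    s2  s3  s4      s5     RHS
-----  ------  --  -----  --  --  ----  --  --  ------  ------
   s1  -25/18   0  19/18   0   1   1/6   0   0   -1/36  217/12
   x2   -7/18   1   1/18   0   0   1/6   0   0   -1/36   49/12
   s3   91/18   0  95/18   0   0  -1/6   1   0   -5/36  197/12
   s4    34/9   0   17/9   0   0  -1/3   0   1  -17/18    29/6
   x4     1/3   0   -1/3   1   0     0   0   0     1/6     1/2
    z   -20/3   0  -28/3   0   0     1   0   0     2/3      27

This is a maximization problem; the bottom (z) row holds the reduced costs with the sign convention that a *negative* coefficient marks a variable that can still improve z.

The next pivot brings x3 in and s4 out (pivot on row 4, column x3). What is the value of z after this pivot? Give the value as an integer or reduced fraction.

Minimum ratio for x3: (29/6)/(17/9) = 87/34.
z changes by −(z-row coeff of x3)·ratio = −(-28/3)·(87/34) = 406/17.
New z = 27 + (406/17) = 865/17.

865/17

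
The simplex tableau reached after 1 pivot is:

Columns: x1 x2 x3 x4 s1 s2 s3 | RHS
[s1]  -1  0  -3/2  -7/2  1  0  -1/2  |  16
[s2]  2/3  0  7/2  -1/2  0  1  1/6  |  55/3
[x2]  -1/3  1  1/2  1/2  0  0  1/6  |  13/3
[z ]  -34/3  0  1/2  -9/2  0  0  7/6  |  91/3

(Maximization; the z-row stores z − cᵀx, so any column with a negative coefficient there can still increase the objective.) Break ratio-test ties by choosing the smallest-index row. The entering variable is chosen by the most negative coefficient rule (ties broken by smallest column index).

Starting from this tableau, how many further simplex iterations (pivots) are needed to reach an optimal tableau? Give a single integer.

2

pivot: x1 in, s2 out → z = 342
pivot: x4 in, x2 out → z = 1044
No improving column remains; optimal.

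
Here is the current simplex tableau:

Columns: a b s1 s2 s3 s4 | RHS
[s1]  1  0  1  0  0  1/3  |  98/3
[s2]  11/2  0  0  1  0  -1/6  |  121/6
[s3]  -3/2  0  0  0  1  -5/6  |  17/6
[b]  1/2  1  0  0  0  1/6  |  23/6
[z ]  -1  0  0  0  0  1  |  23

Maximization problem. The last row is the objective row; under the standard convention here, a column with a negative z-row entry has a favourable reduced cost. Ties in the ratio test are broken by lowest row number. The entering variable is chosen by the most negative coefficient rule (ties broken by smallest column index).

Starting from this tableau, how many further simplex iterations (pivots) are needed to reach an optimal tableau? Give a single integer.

1

pivot: a in, s2 out → z = 80/3
No improving column remains; optimal.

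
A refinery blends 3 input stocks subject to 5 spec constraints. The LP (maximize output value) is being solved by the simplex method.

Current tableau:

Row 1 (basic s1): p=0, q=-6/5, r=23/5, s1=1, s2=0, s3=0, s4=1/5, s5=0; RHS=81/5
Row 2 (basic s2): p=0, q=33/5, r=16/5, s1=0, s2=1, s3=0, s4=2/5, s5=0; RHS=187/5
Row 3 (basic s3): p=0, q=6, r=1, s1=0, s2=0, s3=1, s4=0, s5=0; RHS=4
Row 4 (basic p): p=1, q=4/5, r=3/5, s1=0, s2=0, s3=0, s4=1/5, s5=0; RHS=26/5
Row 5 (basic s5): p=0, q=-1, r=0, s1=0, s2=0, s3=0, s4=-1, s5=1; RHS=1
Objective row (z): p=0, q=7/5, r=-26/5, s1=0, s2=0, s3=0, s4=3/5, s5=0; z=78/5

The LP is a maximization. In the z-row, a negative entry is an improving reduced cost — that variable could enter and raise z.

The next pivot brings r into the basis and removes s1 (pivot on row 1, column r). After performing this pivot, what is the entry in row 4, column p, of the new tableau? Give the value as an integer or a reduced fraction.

1

Pivot element is row 1, column r: 23/5.
Normalize row 1: new (row 1, p) = 0/(23/5) = 0.
row 4 ← row 4 − (3/5)·(new row 1): 1 − (3/5)·0 = 1.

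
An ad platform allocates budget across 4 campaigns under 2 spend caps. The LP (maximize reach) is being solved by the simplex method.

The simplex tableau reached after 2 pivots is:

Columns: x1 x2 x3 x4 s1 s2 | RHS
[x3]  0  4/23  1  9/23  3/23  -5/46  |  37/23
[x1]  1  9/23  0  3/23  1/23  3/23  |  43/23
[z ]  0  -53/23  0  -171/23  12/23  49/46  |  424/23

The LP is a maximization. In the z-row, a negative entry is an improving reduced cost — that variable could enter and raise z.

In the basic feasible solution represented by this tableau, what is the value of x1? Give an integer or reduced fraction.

43/23

x1 is basic (row 2); its value is the RHS of that row: 43/23.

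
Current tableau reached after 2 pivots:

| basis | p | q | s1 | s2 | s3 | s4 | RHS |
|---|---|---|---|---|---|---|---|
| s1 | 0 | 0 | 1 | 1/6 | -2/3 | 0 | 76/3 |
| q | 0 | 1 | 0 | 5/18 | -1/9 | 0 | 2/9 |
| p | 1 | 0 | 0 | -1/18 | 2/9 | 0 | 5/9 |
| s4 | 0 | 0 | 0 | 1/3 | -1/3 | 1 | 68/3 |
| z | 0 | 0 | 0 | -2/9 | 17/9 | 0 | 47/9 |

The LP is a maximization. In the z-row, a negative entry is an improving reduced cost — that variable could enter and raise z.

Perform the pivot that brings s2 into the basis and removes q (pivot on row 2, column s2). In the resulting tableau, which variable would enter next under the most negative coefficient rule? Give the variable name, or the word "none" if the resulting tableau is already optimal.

none

Pivot element 5/18. New z-row = old z-row − (-2/9)·(row 2/(5/18)).
Updated z-row coefficients: p: 0, q: 4/5, s1: 0, s2: 0, s3: 9/5, s4: 0.
No coefficient is strictly negative; the tableau after this pivot is optimal.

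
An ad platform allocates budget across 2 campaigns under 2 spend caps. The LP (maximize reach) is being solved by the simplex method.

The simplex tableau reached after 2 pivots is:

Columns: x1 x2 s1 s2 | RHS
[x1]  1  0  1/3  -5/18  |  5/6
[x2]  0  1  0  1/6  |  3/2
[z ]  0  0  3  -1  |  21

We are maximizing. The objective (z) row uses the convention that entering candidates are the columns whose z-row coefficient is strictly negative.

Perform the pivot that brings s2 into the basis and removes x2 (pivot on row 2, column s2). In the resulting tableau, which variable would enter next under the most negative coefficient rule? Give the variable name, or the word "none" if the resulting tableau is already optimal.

none

Pivot element 1/6. New z-row = old z-row − (-1)·(row 2/(1/6)).
Updated z-row coefficients: x1: 0, x2: 6, s1: 3, s2: 0.
No coefficient is strictly negative; the tableau after this pivot is optimal.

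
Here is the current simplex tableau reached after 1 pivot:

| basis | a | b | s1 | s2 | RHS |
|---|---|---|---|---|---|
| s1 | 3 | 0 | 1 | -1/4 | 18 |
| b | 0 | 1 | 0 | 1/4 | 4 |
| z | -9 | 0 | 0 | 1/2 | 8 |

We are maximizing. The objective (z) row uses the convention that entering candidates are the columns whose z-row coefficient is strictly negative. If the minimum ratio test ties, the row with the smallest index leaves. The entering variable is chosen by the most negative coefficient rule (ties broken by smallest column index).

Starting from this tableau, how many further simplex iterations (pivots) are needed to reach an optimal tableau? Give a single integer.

pivot: a in, s1 out → z = 62
pivot: s2 in, b out → z = 66
No improving column remains; optimal.

2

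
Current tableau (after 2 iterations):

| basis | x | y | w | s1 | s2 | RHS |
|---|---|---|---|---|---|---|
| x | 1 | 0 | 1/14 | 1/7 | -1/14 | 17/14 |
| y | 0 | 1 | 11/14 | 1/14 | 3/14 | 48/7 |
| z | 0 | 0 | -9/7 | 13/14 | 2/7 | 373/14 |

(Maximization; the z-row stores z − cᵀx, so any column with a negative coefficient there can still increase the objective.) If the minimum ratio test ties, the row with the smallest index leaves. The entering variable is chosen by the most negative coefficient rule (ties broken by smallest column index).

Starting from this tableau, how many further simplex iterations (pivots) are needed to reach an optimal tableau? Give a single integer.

1

pivot: w in, y out → z = 833/22
No improving column remains; optimal.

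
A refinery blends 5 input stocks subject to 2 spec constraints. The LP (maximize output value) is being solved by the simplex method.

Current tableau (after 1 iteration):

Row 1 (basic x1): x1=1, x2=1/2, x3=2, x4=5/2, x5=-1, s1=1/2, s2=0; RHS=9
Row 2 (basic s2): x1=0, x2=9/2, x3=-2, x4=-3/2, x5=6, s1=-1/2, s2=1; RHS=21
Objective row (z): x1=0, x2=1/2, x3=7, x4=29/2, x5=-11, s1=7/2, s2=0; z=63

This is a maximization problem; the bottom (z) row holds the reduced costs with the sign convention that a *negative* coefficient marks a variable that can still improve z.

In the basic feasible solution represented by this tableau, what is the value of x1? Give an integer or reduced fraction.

9

x1 is basic (row 1); its value is the RHS of that row: 9.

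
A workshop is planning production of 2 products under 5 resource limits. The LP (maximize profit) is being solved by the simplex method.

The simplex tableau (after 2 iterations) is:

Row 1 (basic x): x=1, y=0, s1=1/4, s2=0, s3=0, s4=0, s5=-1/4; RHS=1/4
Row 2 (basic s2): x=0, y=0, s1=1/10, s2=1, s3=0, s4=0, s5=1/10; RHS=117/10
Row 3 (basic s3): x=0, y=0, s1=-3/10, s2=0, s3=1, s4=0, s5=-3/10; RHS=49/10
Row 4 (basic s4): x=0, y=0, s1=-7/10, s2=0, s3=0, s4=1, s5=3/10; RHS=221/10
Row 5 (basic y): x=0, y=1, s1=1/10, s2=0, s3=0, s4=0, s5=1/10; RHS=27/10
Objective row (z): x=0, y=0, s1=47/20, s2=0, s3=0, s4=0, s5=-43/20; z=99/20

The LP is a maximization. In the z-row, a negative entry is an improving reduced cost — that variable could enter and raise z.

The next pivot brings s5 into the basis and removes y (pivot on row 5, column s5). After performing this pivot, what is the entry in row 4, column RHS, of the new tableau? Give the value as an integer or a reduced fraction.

Pivot element is row 5, column s5: 1/10.
Normalize row 5: new (row 5, RHS) = (27/10)/(1/10) = 27.
row 4 ← row 4 − (3/10)·(new row 5): 221/10 − (3/10)·27 = 14.

14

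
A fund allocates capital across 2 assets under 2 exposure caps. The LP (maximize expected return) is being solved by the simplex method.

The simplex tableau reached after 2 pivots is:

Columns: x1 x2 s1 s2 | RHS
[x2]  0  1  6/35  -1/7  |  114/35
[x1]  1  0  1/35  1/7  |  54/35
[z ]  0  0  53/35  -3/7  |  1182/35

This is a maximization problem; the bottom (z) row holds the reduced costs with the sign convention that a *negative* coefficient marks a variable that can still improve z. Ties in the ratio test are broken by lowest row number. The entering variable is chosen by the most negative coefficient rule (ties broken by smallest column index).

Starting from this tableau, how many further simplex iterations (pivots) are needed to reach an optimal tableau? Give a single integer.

pivot: s2 in, x1 out → z = 192/5
No improving column remains; optimal.

1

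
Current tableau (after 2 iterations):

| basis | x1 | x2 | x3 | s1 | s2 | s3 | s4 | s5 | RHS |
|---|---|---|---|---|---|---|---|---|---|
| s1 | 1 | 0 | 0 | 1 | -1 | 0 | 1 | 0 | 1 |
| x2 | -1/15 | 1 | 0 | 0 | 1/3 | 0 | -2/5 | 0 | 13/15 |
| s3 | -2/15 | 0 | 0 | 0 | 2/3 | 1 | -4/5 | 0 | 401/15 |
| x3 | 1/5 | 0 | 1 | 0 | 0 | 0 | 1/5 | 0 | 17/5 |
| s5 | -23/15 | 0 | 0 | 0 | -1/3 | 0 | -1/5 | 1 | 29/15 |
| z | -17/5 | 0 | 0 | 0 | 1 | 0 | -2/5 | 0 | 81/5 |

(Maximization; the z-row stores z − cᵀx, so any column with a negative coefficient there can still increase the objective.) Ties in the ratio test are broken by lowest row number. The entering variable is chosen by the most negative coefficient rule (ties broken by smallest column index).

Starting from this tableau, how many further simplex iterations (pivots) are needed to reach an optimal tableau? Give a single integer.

pivot: x1 in, s1 out → z = 98/5
pivot: s2 in, x2 out → z = 28
No improving column remains; optimal.

2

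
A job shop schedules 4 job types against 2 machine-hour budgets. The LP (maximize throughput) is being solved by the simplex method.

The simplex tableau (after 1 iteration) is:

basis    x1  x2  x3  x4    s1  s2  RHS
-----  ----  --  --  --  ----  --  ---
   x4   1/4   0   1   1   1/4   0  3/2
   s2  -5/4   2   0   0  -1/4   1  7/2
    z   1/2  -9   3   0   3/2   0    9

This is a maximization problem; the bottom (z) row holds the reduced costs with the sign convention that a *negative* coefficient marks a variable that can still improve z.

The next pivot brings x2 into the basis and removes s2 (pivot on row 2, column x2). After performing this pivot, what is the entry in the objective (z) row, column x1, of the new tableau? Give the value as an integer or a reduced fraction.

Pivot element is row 2, column x2: 2.
Normalize row 2: new (row 2, x1) = (-5/4)/2 = -5/8.
z-row ← z-row − (-9)·(new row 2): 1/2 − (-9)·(-5/8) = -41/8.

-41/8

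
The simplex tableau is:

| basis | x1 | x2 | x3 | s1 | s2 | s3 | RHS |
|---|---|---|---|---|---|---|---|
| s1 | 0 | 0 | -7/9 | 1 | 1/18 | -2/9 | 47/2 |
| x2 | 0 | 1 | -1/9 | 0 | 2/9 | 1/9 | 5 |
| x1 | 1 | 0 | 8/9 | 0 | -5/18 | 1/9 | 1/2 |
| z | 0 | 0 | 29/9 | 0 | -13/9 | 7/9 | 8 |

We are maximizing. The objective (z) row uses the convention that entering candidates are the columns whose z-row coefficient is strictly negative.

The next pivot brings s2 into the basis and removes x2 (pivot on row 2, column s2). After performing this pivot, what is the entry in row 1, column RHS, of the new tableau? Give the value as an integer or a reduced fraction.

Pivot element is row 2, column s2: 2/9.
Normalize row 2: new (row 2, RHS) = 5/(2/9) = 45/2.
row 1 ← row 1 − (1/18)·(new row 2): 47/2 − (1/18)·(45/2) = 89/4.

89/4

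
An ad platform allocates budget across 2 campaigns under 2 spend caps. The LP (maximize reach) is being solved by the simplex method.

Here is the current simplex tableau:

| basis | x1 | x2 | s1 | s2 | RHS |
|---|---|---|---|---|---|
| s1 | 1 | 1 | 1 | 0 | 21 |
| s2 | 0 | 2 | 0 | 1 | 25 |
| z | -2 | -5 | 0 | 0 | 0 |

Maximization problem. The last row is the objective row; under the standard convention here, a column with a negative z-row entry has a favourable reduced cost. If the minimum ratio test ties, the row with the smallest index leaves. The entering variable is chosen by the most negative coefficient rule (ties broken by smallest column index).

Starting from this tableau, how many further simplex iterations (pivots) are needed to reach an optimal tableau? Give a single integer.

pivot: x2 in, s2 out → z = 125/2
pivot: x1 in, s1 out → z = 159/2
No improving column remains; optimal.

2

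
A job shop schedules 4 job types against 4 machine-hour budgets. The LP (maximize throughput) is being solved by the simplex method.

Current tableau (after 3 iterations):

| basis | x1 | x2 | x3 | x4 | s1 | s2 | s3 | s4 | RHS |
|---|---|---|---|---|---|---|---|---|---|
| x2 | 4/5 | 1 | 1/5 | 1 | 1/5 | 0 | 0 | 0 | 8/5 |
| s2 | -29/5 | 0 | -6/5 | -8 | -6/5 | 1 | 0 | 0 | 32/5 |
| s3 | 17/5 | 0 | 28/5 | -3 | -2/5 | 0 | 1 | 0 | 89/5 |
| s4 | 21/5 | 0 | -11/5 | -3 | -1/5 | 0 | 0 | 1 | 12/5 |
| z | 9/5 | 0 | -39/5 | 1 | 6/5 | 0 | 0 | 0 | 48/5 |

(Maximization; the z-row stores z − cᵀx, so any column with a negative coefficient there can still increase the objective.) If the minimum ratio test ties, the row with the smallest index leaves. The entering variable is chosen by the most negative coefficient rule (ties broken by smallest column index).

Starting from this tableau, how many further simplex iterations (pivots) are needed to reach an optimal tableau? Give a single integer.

pivot: x3 in, s3 out → z = 963/28
pivot: x4 in, x2 out → z = 1152/31
No improving column remains; optimal.

2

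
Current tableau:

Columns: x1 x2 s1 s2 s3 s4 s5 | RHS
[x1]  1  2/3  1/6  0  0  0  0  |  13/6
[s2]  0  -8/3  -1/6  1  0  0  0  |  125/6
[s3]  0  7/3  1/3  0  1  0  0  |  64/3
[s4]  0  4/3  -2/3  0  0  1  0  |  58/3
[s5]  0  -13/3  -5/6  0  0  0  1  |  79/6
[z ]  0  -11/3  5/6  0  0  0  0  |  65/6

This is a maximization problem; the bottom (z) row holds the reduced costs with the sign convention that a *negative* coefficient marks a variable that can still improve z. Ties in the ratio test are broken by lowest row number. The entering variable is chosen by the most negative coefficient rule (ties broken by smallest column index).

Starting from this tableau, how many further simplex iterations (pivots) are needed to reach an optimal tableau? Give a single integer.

pivot: x2 in, x1 out → z = 91/4
No improving column remains; optimal.

1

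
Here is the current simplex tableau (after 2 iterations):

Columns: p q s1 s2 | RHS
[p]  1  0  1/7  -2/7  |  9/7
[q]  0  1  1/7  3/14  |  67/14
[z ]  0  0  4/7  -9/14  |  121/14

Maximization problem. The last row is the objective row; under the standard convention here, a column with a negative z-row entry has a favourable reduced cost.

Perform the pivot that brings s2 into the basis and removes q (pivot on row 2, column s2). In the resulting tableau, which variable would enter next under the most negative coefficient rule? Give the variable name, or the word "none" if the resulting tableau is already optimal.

Pivot element 3/14. New z-row = old z-row − (-9/14)·(row 2/(3/14)).
Updated z-row coefficients: p: 0, q: 3, s1: 1, s2: 0.
No coefficient is strictly negative; the tableau after this pivot is optimal.

none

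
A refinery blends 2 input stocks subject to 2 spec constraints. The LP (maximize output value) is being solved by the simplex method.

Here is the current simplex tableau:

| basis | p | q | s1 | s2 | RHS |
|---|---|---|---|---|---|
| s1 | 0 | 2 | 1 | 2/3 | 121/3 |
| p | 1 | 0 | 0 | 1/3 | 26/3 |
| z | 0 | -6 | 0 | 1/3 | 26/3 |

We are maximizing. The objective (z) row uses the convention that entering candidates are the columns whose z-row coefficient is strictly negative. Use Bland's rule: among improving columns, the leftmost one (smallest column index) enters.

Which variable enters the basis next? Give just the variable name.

q

Objective-row coefficients: p: 0, q: -6, s1: 0, s2: 1/3.
Improving columns: q. Bland's rule picks the smallest column index → q.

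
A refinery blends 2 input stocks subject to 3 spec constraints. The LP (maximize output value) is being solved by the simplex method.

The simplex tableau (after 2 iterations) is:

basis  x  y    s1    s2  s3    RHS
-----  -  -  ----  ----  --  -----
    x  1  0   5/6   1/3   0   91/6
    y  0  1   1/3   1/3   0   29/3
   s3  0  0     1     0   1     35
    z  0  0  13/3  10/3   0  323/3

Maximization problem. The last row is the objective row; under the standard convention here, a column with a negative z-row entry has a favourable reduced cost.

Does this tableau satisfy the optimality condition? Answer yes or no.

yes

No objective-row coefficient is strictly negative, so no entering variable exists; the tableau is optimal.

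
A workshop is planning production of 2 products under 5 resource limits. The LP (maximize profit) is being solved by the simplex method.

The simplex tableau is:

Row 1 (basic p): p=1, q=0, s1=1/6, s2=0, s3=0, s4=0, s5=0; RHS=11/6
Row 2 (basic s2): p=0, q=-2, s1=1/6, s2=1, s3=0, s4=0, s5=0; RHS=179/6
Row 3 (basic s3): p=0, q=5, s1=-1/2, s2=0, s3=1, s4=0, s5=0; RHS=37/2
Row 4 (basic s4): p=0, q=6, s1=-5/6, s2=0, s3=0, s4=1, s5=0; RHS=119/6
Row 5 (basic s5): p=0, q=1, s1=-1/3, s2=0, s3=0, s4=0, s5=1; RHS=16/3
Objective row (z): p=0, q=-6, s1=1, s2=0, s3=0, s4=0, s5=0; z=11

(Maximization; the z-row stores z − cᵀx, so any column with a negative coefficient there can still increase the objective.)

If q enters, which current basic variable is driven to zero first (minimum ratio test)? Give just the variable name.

Ratios: row 1 (p): entry 0 ≤ 0, skip; row 2 (s2): entry -2 ≤ 0, skip; row 3 (s3): (37/2)/5 = 37/10; row 4 (s4): (119/6)/6 = 119/36; row 5 (s5): (16/3)/1 = 16/3.
Minimum ratio 119/36 is in the s4 row, so s4 leaves.

s4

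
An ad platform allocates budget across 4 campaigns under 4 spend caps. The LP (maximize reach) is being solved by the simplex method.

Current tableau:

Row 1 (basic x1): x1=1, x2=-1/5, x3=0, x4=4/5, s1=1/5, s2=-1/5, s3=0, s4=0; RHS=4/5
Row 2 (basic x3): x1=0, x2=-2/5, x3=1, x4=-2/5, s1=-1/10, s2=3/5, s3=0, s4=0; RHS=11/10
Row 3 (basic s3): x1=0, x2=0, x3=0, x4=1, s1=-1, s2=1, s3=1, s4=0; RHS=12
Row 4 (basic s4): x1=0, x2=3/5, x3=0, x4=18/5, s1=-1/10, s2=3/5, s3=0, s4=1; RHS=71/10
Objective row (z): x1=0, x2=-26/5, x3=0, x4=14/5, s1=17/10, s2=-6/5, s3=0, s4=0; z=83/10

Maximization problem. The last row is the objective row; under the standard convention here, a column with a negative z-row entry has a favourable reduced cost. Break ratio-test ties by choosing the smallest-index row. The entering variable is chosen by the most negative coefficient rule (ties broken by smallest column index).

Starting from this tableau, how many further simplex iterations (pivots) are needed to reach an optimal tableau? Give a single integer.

1

pivot: x2 in, s4 out → z = 419/6
No improving column remains; optimal.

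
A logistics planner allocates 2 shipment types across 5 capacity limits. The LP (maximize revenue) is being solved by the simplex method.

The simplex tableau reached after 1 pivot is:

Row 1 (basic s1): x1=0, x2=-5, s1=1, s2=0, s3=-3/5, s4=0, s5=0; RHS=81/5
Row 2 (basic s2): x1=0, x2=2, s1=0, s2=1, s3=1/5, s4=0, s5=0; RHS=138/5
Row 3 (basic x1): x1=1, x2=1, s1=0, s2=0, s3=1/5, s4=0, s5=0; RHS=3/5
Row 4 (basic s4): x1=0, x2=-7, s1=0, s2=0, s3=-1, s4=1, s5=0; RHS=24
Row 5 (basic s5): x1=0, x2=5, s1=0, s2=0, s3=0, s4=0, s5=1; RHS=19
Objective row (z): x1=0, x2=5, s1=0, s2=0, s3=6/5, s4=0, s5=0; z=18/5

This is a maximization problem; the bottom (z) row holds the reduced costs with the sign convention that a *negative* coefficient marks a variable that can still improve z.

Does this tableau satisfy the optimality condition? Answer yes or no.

No objective-row coefficient is strictly negative, so no entering variable exists; the tableau is optimal.

yes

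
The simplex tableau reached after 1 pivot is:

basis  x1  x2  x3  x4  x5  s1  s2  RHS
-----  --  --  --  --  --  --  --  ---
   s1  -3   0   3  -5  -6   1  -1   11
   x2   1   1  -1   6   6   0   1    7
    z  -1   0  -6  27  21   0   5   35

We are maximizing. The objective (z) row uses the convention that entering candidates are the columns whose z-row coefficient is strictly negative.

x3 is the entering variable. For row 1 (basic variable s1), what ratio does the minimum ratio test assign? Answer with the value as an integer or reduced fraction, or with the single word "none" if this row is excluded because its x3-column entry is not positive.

11/3

Ratio = RHS / (x3 entry) = 11 / 3 = 11/3.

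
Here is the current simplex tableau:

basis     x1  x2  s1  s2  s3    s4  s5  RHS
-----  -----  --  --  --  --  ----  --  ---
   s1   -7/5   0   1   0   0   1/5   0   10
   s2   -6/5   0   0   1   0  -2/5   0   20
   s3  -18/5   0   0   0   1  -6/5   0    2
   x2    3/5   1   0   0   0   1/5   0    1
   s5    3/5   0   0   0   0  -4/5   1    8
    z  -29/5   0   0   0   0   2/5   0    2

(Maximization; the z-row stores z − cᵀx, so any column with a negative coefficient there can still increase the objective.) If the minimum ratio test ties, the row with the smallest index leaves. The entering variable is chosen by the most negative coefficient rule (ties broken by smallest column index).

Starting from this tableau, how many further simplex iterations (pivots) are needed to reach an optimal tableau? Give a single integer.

1

pivot: x1 in, x2 out → z = 35/3
No improving column remains; optimal.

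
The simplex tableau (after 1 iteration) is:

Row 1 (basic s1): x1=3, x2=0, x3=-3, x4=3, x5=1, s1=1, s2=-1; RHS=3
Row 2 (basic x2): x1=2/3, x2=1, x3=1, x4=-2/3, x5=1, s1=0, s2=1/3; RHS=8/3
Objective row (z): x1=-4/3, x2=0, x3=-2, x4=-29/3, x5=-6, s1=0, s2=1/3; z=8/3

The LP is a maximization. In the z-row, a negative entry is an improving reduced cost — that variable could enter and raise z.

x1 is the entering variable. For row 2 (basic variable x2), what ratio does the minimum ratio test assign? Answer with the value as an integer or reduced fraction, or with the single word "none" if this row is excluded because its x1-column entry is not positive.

Ratio = RHS / (x1 entry) = (8/3) / (2/3) = 4.

4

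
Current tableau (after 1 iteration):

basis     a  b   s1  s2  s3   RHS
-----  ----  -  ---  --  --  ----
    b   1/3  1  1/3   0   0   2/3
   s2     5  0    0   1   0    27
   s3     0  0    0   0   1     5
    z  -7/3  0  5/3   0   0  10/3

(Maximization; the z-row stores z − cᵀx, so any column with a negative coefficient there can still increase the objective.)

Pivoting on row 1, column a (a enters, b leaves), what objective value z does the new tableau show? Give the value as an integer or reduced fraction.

Minimum ratio for a: (2/3)/(1/3) = 2.
z changes by −(z-row coeff of a)·ratio = −(-7/3)·2 = 14/3.
New z = 10/3 + (14/3) = 8.

8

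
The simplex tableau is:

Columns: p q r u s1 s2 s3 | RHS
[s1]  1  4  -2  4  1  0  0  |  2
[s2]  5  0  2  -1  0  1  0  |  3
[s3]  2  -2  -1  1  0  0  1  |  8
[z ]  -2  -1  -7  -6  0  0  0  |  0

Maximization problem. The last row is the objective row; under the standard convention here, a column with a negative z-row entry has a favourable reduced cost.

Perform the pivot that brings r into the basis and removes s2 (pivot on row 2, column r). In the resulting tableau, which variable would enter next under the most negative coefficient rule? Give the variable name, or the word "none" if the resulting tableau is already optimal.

Pivot element 2. New z-row = old z-row − (-7)·(row 2/2).
Updated z-row coefficients: p: 31/2, q: -1, r: 0, u: -19/2, s1: 0, s2: 7/2, s3: 0.
The most negative is -19/2 in column u, so u would enter next.

u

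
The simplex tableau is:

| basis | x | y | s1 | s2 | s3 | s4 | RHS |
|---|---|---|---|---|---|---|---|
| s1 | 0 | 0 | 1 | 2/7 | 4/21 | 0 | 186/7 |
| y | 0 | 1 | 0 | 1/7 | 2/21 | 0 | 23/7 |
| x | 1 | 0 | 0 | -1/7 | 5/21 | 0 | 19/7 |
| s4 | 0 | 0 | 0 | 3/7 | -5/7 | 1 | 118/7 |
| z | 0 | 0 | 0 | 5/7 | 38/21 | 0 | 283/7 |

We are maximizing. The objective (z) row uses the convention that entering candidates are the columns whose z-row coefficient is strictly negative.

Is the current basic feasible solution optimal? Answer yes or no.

yes

No objective-row coefficient is strictly negative, so no entering variable exists; the tableau is optimal.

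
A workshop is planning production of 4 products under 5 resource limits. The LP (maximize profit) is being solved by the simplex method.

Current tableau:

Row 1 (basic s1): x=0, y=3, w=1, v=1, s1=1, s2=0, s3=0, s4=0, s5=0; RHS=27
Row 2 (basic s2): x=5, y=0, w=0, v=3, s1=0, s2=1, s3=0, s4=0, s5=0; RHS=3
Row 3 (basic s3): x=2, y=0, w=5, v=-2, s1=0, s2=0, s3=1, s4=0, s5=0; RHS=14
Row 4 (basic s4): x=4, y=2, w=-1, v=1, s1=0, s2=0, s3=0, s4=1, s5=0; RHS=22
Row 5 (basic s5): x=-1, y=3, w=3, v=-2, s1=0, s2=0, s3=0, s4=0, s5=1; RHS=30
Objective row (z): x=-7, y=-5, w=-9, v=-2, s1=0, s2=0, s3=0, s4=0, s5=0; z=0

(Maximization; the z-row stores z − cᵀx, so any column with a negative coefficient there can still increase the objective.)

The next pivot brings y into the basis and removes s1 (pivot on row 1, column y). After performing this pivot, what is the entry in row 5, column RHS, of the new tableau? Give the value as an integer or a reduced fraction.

3

Pivot element is row 1, column y: 3.
Normalize row 1: new (row 1, RHS) = 27/3 = 9.
row 5 ← row 5 − 3·(new row 1): 30 − 3·9 = 3.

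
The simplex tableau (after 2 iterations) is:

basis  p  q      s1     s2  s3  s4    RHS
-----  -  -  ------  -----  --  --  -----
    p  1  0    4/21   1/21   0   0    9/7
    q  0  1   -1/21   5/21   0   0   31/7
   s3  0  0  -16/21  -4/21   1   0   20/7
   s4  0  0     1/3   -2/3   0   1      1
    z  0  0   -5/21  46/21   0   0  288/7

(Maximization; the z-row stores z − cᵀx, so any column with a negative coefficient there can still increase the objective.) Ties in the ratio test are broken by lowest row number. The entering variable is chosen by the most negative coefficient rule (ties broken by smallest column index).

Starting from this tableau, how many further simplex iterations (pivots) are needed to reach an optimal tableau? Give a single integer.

1

pivot: s1 in, s4 out → z = 293/7
No improving column remains; optimal.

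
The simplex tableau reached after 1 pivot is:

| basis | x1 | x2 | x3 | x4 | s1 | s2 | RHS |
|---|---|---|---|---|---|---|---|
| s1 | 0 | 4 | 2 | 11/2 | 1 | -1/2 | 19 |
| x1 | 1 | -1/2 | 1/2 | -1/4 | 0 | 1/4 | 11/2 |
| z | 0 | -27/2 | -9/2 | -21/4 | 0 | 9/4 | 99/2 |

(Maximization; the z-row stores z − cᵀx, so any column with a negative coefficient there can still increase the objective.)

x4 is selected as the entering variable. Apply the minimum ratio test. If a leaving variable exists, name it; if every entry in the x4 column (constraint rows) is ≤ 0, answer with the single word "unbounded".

s1

Ratios: row 1 (s1): 19/(11/2) = 38/11; row 2 (x1): entry -1/4 ≤ 0, skip.
Minimum ratio is in the s1 row, so s1 leaves.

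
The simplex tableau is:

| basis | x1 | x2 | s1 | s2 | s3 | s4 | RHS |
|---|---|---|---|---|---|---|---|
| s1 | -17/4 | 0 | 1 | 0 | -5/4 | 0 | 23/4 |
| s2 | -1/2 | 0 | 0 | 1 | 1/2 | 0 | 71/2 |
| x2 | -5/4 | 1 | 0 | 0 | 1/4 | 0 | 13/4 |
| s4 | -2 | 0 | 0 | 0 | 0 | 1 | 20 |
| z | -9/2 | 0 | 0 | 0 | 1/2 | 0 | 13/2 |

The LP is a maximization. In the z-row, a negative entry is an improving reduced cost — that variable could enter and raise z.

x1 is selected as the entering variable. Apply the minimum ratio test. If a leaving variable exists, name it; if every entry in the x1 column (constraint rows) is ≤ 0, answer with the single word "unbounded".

x1-column entries: row 1: -17/4, row 2: -1/2, row 3: -5/4, row 4: -2. All ≤ 0, so x1 can increase without bound; the LP is unbounded in this direction.

unbounded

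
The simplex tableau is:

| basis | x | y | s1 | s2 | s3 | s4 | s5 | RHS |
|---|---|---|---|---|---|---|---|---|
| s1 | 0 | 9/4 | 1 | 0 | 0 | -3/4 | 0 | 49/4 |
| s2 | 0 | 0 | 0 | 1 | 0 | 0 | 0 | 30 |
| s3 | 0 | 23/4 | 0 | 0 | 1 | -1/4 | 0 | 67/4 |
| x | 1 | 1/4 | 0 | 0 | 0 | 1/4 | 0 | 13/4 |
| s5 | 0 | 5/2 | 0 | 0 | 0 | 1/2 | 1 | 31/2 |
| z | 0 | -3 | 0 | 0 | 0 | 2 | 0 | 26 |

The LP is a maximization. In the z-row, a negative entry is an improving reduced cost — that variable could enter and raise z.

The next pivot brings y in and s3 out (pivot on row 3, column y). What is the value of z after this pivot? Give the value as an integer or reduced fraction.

799/23

Minimum ratio for y: (67/4)/(23/4) = 67/23.
z changes by −(z-row coeff of y)·ratio = −(-3)·(67/23) = 201/23.
New z = 26 + (201/23) = 799/23.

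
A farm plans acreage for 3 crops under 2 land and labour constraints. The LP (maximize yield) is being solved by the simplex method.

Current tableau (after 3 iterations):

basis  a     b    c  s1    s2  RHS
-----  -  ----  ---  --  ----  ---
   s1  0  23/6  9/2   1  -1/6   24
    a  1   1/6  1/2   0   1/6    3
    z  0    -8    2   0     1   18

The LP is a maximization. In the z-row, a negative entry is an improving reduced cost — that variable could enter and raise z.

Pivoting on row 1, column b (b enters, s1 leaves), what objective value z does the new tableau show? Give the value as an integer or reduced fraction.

1566/23

Minimum ratio for b: 24/(23/6) = 144/23.
z changes by −(z-row coeff of b)·ratio = −(-8)·(144/23) = 1152/23.
New z = 18 + (1152/23) = 1566/23.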